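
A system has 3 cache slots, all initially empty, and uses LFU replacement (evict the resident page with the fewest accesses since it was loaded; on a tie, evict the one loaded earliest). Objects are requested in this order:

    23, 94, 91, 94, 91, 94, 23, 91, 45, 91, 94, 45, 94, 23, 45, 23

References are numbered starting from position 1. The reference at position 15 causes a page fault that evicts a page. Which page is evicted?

23

pos 1: 23 → fault, frames {23}
pos 2: 94 → fault, frames {23,94}
pos 3: 91 → fault, frames {23,94,91}
pos 4: 94 → hit
pos 5: 91 → hit
pos 6: 94 → hit
pos 7: 23 → hit
pos 8: 91 → hit
pos 9: 45 → fault, evict 23, frames {94,91,45}
pos 10: 91 → hit
pos 11: 94 → hit
pos 12: 45 → hit
pos 13: 94 → hit
pos 14: 23 → fault, evict 45, frames {94,91,23}
pos 15: 45 → fault, evict 23, frames {94,91,45}
At position 15, page 23 is evicted.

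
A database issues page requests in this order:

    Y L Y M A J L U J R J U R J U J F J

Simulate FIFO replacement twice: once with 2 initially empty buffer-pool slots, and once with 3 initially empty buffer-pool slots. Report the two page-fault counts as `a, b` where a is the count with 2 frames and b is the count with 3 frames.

12, 10

2 frames: F F . F F F F F F F . F . F . . F . → 12 faults.
3 frames: F F . F F F F F . F F . . . . . F . → 10 faults.
10 < 12: adding a frame reduced faults, as is typical.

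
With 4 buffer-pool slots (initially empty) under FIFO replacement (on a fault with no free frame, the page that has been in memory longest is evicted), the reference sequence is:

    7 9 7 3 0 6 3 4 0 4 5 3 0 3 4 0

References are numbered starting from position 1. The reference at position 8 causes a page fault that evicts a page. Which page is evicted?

9

pos 1: 7 -> fault, frames (7)
pos 2: 9 -> fault, frames (7 9)
pos 3: 7 -> hit
pos 4: 3 -> fault, frames (7 9 3)
pos 5: 0 -> fault, frames (7 9 3 0)
pos 6: 6 -> fault, evict 7, frames (9 3 0 6)
pos 7: 3 -> hit
pos 8: 4 -> fault, evict 9, frames (3 0 6 4)
At position 8, page 9 is evicted.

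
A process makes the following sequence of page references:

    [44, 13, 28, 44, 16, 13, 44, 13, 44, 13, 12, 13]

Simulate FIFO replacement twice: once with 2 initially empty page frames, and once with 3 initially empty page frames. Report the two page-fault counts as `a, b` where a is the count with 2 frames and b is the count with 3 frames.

9, 7

2 frames: F F F F F F F . . . F F → 9 faults.
3 frames: F F F . F . F F . . F . → 7 faults.
7 < 9: adding a frame reduced faults, as is typical.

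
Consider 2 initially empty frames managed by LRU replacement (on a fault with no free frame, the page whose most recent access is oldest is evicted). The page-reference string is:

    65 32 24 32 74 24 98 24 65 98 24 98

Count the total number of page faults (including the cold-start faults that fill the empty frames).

9

65 → fault, frames {65}
32 → fault, frames {65,32}
24 → fault, evict 65, frames {32,24}
32 → hit
74 → fault, evict 24, frames {32,74}
24 → fault, evict 32, frames {74,24}
98 → fault, evict 74, frames {24,98}
24 → hit
65 → fault, evict 98, frames {24,65}
98 → fault, evict 24, frames {65,98}
24 → fault, evict 65, frames {98,24}
98 → hit
Page faults: 9.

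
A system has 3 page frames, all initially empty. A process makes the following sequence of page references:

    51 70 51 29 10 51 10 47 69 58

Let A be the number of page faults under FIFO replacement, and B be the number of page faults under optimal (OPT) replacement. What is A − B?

1

Under FIFO: F F . F F F . F F F → 8 faults.
Under OPT: F F . F F . . F F F → 7 faults.
A − B = 8 − 7 = 1.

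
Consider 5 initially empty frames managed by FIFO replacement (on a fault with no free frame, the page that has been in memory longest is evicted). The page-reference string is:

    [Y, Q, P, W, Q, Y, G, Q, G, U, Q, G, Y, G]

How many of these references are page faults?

Y → fault, frames [Y]
Q → fault, frames [Y, Q]
P → fault, frames [Y, Q, P]
W → fault, frames [Y, Q, P, W]
Q → hit
Y → hit
G → fault, frames [Y, Q, P, W, G]
Q → hit
G → hit
U → fault, evict Y, frames [Q, P, W, G, U]
Q → hit
G → hit
Y → fault, evict Q, frames [P, W, G, U, Y]
G → hit
Page faults: 7.

7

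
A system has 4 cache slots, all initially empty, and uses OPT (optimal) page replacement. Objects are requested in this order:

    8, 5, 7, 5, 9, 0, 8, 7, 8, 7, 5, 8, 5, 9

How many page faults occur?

6

8 -> miss, frames [8]
5 -> miss, frames [8, 5]
7 -> miss, frames [8, 5, 7]
5 -> hit
9 -> miss, frames [8, 5, 7, 9]
0 -> miss, evict 9, frames [8, 5, 7, 0]
8 -> hit
7 -> hit
8 -> hit
7 -> hit
5 -> hit
8 -> hit
5 -> hit
9 -> miss, evict 0, frames [8, 5, 7, 9]
Page faults: 6.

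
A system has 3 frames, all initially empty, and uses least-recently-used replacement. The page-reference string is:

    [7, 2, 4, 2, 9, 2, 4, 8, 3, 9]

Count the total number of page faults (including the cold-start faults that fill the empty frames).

7

7: miss, frames {7}
2: miss, frames {7,2}
4: miss, frames {7,2,4}
2: hit
9: miss, evict 7, frames {4,2,9}
2: hit
4: hit
8: miss, evict 9, frames {2,4,8}
3: miss, evict 2, frames {4,8,3}
9: miss, evict 4, frames {8,3,9}
Page faults: 7.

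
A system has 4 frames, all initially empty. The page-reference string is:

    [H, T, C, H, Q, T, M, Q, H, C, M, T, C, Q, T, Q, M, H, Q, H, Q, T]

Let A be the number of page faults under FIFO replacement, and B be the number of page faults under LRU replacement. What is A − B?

Under FIFO: F F F . F . F . F . . F F F . . F F . . . F → 12 faults.
Under LRU: F F F . F . F . . F . F . F . . . F . . . . → 9 faults.
A − B = 12 − 9 = 3.

3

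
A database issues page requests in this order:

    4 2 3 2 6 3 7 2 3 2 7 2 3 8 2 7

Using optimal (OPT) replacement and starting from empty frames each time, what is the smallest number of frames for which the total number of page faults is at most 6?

3

f=1: 16 faults
f=2: 10 faults
f=3: 6 faults
f=4: 6 faults
f=5: 6 faults
f=6: 6 faults
Smallest f with faults ≤ 6 is 3.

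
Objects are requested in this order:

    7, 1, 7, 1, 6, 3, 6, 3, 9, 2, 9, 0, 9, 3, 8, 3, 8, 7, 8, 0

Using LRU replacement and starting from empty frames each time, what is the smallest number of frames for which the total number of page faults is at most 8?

f=1: 20 faults
f=2: 11 faults
f=3: 11 faults
f=4: 10 faults
f=5: 9 faults
f=6: 9 faults
f=7: 9 faults
f=8: 8 faults
Smallest f with faults ≤ 8 is 8.

8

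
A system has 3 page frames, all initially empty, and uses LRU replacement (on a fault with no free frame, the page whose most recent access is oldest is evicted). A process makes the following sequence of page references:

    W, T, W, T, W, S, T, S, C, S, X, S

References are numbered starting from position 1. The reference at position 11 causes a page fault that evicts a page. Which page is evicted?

T

pos 1: W → miss, frames [W]
pos 2: T → miss, frames [W, T]
pos 3: W → hit
pos 4: T → hit
pos 5: W → hit
pos 6: S → miss, frames [T, W, S]
pos 7: T → hit
pos 8: S → hit
pos 9: C → miss, evict W, frames [T, S, C]
pos 10: S → hit
pos 11: X → miss, evict T, frames [C, S, X]
At position 11, page T is evicted.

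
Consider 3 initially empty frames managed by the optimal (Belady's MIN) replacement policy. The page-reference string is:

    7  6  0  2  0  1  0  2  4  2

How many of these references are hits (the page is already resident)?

7: miss, frames (7)
6: miss, frames (7 6)
0: miss, frames (7 6 0)
2: miss, evict 6, frames (7 0 2)
0: hit
1: miss, evict 7, frames (0 2 1)
0: hit
2: hit
4: miss, evict 1, frames (0 2 4)
2: hit
Hits: 4.

4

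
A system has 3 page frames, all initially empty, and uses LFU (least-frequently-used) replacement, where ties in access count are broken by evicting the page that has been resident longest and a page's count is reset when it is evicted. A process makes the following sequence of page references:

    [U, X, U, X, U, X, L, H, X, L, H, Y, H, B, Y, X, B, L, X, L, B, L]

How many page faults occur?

14

U → fault, frames {U}
X → fault, frames {U,X}
U → hit
X → hit
U → hit
X → hit
L → fault, frames {U,X,L}
H → fault, evict L, frames {U,X,H}
X → hit
L → fault, evict H, frames {U,X,L}
H → fault, evict L, frames {U,X,H}
Y → fault, evict H, frames {U,X,Y}
H → fault, evict Y, frames {U,X,H}
B → fault, evict H, frames {U,X,B}
Y → fault, evict B, frames {U,X,Y}
X → hit
B → fault, evict Y, frames {U,X,B}
L → fault, evict B, frames {U,X,L}
X → hit
L → hit
B → fault, evict L, frames {U,X,B}
L → fault, evict B, frames {U,X,L}
Page faults: 14.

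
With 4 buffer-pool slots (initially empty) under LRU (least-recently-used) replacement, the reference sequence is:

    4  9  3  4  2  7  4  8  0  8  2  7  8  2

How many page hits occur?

4: fault, frames {4}
9: fault, frames {4,9}
3: fault, frames {4,9,3}
4: hit
2: fault, frames {9,3,4,2}
7: fault, evict 9, frames {3,4,2,7}
4: hit
8: fault, evict 3, frames {2,7,4,8}
0: fault, evict 2, frames {7,4,8,0}
8: hit
2: fault, evict 7, frames {4,0,8,2}
7: fault, evict 4, frames {0,8,2,7}
8: hit
2: hit
Hits: 5.

5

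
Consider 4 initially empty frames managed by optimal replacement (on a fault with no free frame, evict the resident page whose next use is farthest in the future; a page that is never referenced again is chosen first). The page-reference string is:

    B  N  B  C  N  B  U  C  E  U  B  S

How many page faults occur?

6

B → fault, frames [B]
N → fault, frames [B, N]
B → hit
C → fault, frames [B, N, C]
N → hit
B → hit
U → fault, frames [B, N, C, U]
C → hit
E → fault, evict C, frames [B, N, U, E]
U → hit
B → hit
S → fault, evict E, frames [B, N, U, S]
Page faults: 6.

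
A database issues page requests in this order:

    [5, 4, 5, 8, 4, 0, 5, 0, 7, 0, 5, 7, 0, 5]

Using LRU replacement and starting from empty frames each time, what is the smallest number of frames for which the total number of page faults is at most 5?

4

f=1: 14 faults
f=2: 11 faults
f=3: 6 faults
f=4: 5 faults
f=5: 5 faults
Smallest f with faults ≤ 5 is 4.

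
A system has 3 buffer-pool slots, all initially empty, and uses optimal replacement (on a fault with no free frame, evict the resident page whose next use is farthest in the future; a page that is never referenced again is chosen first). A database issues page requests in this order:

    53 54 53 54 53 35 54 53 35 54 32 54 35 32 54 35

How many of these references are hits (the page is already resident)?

53 → fault, frames [53]
54 → fault, frames [53, 54]
53 → hit
54 → hit
53 → hit
35 → fault, frames [53, 54, 35]
54 → hit
53 → hit
35 → hit
54 → hit
32 → fault, evict 53, frames [54, 35, 32]
54 → hit
35 → hit
32 → hit
54 → hit
35 → hit
Hits: 12.

12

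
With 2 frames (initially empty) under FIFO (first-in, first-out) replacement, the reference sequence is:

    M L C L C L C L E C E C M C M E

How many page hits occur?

9

M: fault, frames [M]
L: fault, frames [M, L]
C: fault, evict M, frames [L, C]
L: hit
C: hit
L: hit
C: hit
L: hit
E: fault, evict L, frames [C, E]
C: hit
E: hit
C: hit
M: fault, evict C, frames [E, M]
C: fault, evict E, frames [M, C]
M: hit
E: fault, evict M, frames [C, E]
Hits: 9.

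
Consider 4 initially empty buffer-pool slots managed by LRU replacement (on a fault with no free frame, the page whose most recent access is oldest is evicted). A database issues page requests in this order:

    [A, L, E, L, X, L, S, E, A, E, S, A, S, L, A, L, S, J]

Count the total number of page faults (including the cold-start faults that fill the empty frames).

A: fault, frames {A}
L: fault, frames {A,L}
E: fault, frames {A,L,E}
L: hit
X: fault, frames {A,E,L,X}
L: hit
S: fault, evict A, frames {E,X,L,S}
E: hit
A: fault, evict X, frames {L,S,E,A}
E: hit
S: hit
A: hit
S: hit
L: hit
A: hit
L: hit
S: hit
J: fault, evict E, frames {A,L,S,J}
Page faults: 7.

7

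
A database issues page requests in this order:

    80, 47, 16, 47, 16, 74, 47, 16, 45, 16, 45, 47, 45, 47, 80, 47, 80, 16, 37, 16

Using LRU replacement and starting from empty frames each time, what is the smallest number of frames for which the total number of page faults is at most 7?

4

f=1: 20 faults
f=2: 11 faults
f=3: 8 faults
f=4: 7 faults
f=5: 6 faults
f=6: 6 faults
Smallest f with faults ≤ 7 is 4.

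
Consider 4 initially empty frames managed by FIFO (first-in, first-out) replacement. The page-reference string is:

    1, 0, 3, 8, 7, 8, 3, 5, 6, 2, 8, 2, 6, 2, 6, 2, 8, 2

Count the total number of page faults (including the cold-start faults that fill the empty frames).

1: miss, frames {1}
0: miss, frames {1,0}
3: miss, frames {1,0,3}
8: miss, frames {1,0,3,8}
7: miss, evict 1, frames {0,3,8,7}
8: hit
3: hit
5: miss, evict 0, frames {3,8,7,5}
6: miss, evict 3, frames {8,7,5,6}
2: miss, evict 8, frames {7,5,6,2}
8: miss, evict 7, frames {5,6,2,8}
2: hit
6: hit
2: hit
6: hit
2: hit
8: hit
2: hit
Page faults: 9.

9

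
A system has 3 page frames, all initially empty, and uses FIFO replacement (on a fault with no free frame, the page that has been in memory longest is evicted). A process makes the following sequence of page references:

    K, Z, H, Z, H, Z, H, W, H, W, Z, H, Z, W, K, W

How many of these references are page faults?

5

K → fault, frames [K]
Z → fault, frames [K, Z]
H → fault, frames [K, Z, H]
Z → hit
H → hit
Z → hit
H → hit
W → fault, evict K, frames [Z, H, W]
H → hit
W → hit
Z → hit
H → hit
Z → hit
W → hit
K → fault, evict Z, frames [H, W, K]
W → hit
Page faults: 5.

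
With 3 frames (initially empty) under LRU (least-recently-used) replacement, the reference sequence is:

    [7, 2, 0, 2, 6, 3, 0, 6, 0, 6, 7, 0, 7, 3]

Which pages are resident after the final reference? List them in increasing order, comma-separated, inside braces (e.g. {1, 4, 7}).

7: fault, frames [7]
2: fault, frames [7, 2]
0: fault, frames [7, 2, 0]
2: hit
6: fault, evict 7, frames [0, 2, 6]
3: fault, evict 0, frames [2, 6, 3]
0: fault, evict 2, frames [6, 3, 0]
6: hit
0: hit
6: hit
7: fault, evict 3, frames [0, 6, 7]
0: hit
7: hit
3: fault, evict 6, frames [0, 7, 3]

{0, 3, 7}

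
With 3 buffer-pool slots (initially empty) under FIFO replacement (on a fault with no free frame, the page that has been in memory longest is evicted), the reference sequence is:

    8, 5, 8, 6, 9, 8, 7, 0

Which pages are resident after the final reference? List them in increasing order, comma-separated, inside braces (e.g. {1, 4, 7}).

8 -> fault, frames {8}
5 -> fault, frames {8,5}
8 -> hit
6 -> fault, frames {8,5,6}
9 -> fault, evict 8, frames {5,6,9}
8 -> fault, evict 5, frames {6,9,8}
7 -> fault, evict 6, frames {9,8,7}
0 -> fault, evict 9, frames {8,7,0}

{0, 7, 8}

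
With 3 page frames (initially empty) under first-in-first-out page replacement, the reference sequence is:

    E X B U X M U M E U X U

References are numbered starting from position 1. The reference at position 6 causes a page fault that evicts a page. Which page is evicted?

X

pos 1: E -> fault, frames {E}
pos 2: X -> fault, frames {E,X}
pos 3: B -> fault, frames {E,X,B}
pos 4: U -> fault, evict E, frames {X,B,U}
pos 5: X -> hit
pos 6: M -> fault, evict X, frames {B,U,M}
At position 6, page X is evicted.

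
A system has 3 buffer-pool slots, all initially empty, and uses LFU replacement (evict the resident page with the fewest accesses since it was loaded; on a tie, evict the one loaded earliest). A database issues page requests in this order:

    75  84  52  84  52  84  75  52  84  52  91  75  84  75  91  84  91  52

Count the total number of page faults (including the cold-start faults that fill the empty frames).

75: fault, frames [75]
84: fault, frames [75, 84]
52: fault, frames [75, 84, 52]
84: hit
52: hit
84: hit
75: hit
52: hit
84: hit
52: hit
91: fault, evict 75, frames [84, 52, 91]
75: fault, evict 91, frames [84, 52, 75]
84: hit
75: hit
91: fault, evict 75, frames [84, 52, 91]
84: hit
91: hit
52: hit
Page faults: 6.

6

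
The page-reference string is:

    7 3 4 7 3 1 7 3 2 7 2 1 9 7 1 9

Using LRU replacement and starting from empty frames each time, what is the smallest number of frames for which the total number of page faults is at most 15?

2

f=1: 16 faults
f=2: 15 faults
f=3: 8 faults
f=4: 6 faults
f=5: 6 faults
f=6: 6 faults
Smallest f with faults ≤ 15 is 2.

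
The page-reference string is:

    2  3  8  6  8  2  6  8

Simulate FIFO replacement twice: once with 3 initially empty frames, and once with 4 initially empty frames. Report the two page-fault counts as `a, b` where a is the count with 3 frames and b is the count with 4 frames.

3 frames: F F F F . F . . → 5 faults.
4 frames: F F F F . . . . → 4 faults.
4 < 5: adding a frame reduced faults, as is typical.

5, 4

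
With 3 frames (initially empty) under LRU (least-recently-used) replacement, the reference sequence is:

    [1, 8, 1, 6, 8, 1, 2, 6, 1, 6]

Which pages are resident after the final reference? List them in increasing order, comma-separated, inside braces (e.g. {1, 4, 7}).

1: miss, frames (1)
8: miss, frames (1 8)
1: hit
6: miss, frames (8 1 6)
8: hit
1: hit
2: miss, evict 6, frames (8 1 2)
6: miss, evict 8, frames (1 2 6)
1: hit
6: hit

{1, 2, 6}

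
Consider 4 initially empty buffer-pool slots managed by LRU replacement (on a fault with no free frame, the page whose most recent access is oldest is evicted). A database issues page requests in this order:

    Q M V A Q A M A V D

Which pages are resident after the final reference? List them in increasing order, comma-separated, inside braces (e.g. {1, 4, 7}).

Q → miss, frames [Q]
M → miss, frames [Q, M]
V → miss, frames [Q, M, V]
A → miss, frames [Q, M, V, A]
Q → hit
A → hit
M → hit
A → hit
V → hit
D → miss, evict Q, frames [M, A, V, D]

{A, D, M, V}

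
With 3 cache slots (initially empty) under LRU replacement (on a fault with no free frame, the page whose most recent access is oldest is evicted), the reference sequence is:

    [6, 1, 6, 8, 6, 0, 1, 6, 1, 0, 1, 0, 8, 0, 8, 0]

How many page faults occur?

6: miss, frames [6]
1: miss, frames [6, 1]
6: hit
8: miss, frames [1, 6, 8]
6: hit
0: miss, evict 1, frames [8, 6, 0]
1: miss, evict 8, frames [6, 0, 1]
6: hit
1: hit
0: hit
1: hit
0: hit
8: miss, evict 6, frames [1, 0, 8]
0: hit
8: hit
0: hit
Page faults: 6.

6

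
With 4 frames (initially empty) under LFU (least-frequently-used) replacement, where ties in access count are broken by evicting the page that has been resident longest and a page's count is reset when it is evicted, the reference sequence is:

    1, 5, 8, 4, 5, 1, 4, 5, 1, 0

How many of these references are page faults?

5

1 → miss, frames (1)
5 → miss, frames (1 5)
8 → miss, frames (1 5 8)
4 → miss, frames (1 5 8 4)
5 → hit
1 → hit
4 → hit
5 → hit
1 → hit
0 → miss, evict 8, frames (1 5 4 0)
Page faults: 5.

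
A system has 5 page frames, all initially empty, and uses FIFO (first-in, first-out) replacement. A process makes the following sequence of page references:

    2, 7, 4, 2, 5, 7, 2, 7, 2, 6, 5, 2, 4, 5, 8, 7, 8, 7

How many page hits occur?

12

2 → fault, frames {2}
7 → fault, frames {2,7}
4 → fault, frames {2,7,4}
2 → hit
5 → fault, frames {2,7,4,5}
7 → hit
2 → hit
7 → hit
2 → hit
6 → fault, frames {2,7,4,5,6}
5 → hit
2 → hit
4 → hit
5 → hit
8 → fault, evict 2, frames {7,4,5,6,8}
7 → hit
8 → hit
7 → hit
Hits: 12.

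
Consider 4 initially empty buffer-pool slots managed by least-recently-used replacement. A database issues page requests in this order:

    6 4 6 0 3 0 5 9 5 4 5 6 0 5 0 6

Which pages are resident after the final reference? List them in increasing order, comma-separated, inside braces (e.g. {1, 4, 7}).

{0, 4, 5, 6}

6: miss, frames {6}
4: miss, frames {6,4}
6: hit
0: miss, frames {4,6,0}
3: miss, frames {4,6,0,3}
0: hit
5: miss, evict 4, frames {6,3,0,5}
9: miss, evict 6, frames {3,0,5,9}
5: hit
4: miss, evict 3, frames {0,9,5,4}
5: hit
6: miss, evict 0, frames {9,4,5,6}
0: miss, evict 9, frames {4,5,6,0}
5: hit
0: hit
6: hit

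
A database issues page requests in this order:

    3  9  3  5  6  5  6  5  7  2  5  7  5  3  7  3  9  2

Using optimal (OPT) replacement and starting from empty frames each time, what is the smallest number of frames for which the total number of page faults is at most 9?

f=1: 18 faults
f=2: 10 faults
f=3: 8 faults
f=4: 7 faults
f=5: 6 faults
f=6: 6 faults
Smallest f with faults ≤ 9 is 3.

3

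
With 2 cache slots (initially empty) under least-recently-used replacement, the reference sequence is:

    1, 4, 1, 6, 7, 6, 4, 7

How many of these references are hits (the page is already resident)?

2

1: miss, frames [1]
4: miss, frames [1, 4]
1: hit
6: miss, evict 4, frames [1, 6]
7: miss, evict 1, frames [6, 7]
6: hit
4: miss, evict 7, frames [6, 4]
7: miss, evict 6, frames [4, 7]
Hits: 2.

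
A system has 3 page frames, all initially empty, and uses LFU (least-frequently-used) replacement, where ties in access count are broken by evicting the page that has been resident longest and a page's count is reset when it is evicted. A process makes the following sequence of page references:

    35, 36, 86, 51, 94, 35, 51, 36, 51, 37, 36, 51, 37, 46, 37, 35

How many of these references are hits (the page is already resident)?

35 → fault, frames [35]
36 → fault, frames [35, 36]
86 → fault, frames [35, 36, 86]
51 → fault, evict 35, frames [36, 86, 51]
94 → fault, evict 36, frames [86, 51, 94]
35 → fault, evict 86, frames [51, 94, 35]
51 → hit
36 → fault, evict 94, frames [51, 35, 36]
51 → hit
37 → fault, evict 35, frames [51, 36, 37]
36 → hit
51 → hit
37 → hit
46 → fault, evict 36, frames [51, 37, 46]
37 → hit
35 → fault, evict 46, frames [51, 37, 35]
Hits: 6.

6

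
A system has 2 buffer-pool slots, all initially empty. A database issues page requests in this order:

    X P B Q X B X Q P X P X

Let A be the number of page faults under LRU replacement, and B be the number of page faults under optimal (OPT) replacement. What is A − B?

Under LRU: F F F F F F . F F F . . → 9 faults.
Under OPT: F F F F . F . F F . . . → 7 faults.
A − B = 9 − 7 = 2.

2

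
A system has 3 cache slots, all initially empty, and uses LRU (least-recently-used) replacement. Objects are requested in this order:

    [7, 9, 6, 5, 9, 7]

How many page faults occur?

7: miss, frames [7]
9: miss, frames [7, 9]
6: miss, frames [7, 9, 6]
5: miss, evict 7, frames [9, 6, 5]
9: hit
7: miss, evict 6, frames [5, 9, 7]
Page faults: 5.

5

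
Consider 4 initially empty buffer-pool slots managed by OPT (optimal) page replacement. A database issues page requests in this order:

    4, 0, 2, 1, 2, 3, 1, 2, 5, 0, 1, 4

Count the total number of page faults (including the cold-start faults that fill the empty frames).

4: miss, frames (4)
0: miss, frames (4 0)
2: miss, frames (4 0 2)
1: miss, frames (4 0 2 1)
2: hit
3: miss, evict 4, frames (0 2 1 3)
1: hit
2: hit
5: miss, evict 3, frames (0 2 1 5)
0: hit
1: hit
4: miss, evict 5, frames (0 2 1 4)
Page faults: 7.

7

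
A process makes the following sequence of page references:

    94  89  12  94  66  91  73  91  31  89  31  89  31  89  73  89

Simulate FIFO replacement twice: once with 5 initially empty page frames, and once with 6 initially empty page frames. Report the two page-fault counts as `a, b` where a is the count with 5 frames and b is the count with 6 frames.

5 frames: F F F . F F F . F F . . . . . . → 8 faults.
6 frames: F F F . F F F . F . . . . . . . → 7 faults.
7 < 8: adding a frame reduced faults, as is typical.

8, 7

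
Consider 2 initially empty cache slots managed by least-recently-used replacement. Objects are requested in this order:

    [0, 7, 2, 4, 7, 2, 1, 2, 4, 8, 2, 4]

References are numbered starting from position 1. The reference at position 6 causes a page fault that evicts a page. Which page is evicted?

4

pos 1: 0 → miss, frames [0]
pos 2: 7 → miss, frames [0, 7]
pos 3: 2 → miss, evict 0, frames [7, 2]
pos 4: 4 → miss, evict 7, frames [2, 4]
pos 5: 7 → miss, evict 2, frames [4, 7]
pos 6: 2 → miss, evict 4, frames [7, 2]
At position 6, page 4 is evicted.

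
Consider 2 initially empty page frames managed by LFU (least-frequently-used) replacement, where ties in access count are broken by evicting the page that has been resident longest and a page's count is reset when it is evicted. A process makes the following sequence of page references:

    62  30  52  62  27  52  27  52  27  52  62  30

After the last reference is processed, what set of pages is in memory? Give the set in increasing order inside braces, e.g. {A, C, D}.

62: fault, frames {62}
30: fault, frames {62,30}
52: fault, evict 62, frames {30,52}
62: fault, evict 30, frames {52,62}
27: fault, evict 52, frames {62,27}
52: fault, evict 62, frames {27,52}
27: hit
52: hit
27: hit
52: hit
62: fault, evict 27, frames {52,62}
30: fault, evict 62, frames {52,30}

{30, 52}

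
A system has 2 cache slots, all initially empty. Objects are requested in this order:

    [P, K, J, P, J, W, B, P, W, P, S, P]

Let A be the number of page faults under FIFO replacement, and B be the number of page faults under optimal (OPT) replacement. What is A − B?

3

Under FIFO: F F F F . F F F F . F F → 10 faults.
Under OPT: F F F . . F F . F . F . → 7 faults.
A − B = 10 − 7 = 3.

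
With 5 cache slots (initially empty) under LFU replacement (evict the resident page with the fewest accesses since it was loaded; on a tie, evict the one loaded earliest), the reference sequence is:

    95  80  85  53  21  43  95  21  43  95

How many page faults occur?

95: fault, frames [95]
80: fault, frames [95, 80]
85: fault, frames [95, 80, 85]
53: fault, frames [95, 80, 85, 53]
21: fault, frames [95, 80, 85, 53, 21]
43: fault, evict 95, frames [80, 85, 53, 21, 43]
95: fault, evict 80, frames [85, 53, 21, 43, 95]
21: hit
43: hit
95: hit
Page faults: 7.

7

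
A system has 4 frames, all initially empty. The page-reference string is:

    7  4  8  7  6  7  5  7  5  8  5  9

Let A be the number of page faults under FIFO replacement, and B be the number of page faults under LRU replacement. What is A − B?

1

Under FIFO: F F F . F . F F . . . F → 7 faults.
Under LRU: F F F . F . F . . . . F → 6 faults.
A − B = 7 − 6 = 1.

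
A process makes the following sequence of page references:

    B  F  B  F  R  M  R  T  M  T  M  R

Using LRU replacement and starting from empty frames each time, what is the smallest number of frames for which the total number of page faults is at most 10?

f=1: 12 faults
f=2: 7 faults
f=3: 5 faults
f=4: 5 faults
f=5: 5 faults
Smallest f with faults ≤ 10 is 2.

2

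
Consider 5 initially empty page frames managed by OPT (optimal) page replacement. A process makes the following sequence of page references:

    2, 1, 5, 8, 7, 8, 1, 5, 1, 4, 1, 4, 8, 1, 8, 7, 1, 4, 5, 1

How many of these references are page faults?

2: fault, frames {2}
1: fault, frames {2,1}
5: fault, frames {2,1,5}
8: fault, frames {2,1,5,8}
7: fault, frames {2,1,5,8,7}
8: hit
1: hit
5: hit
1: hit
4: fault, evict 2, frames {1,5,8,7,4}
1: hit
4: hit
8: hit
1: hit
8: hit
7: hit
1: hit
4: hit
5: hit
1: hit
Page faults: 6.

6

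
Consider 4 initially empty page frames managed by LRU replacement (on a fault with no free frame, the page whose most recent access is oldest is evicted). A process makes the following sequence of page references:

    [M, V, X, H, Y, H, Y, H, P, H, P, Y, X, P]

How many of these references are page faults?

6

M: miss, frames {M}
V: miss, frames {M,V}
X: miss, frames {M,V,X}
H: miss, frames {M,V,X,H}
Y: miss, evict M, frames {V,X,H,Y}
H: hit
Y: hit
H: hit
P: miss, evict V, frames {X,Y,H,P}
H: hit
P: hit
Y: hit
X: hit
P: hit
Page faults: 6.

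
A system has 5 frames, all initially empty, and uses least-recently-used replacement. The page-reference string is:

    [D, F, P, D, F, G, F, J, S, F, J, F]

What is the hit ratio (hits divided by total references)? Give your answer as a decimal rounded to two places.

D → miss, frames {D}
F → miss, frames {D,F}
P → miss, frames {D,F,P}
D → hit
F → hit
G → miss, frames {P,D,F,G}
F → hit
J → miss, frames {P,D,G,F,J}
S → miss, evict P, frames {D,G,F,J,S}
F → hit
J → hit
F → hit
Hits: 6 of 12 references → 6/12 = 0.5000.

0.50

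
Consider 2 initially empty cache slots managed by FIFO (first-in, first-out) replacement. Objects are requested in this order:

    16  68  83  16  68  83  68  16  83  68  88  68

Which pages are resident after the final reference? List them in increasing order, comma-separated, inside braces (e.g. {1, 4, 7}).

16 -> miss, frames [16]
68 -> miss, frames [16, 68]
83 -> miss, evict 16, frames [68, 83]
16 -> miss, evict 68, frames [83, 16]
68 -> miss, evict 83, frames [16, 68]
83 -> miss, evict 16, frames [68, 83]
68 -> hit
16 -> miss, evict 68, frames [83, 16]
83 -> hit
68 -> miss, evict 83, frames [16, 68]
88 -> miss, evict 16, frames [68, 88]
68 -> hit

{68, 88}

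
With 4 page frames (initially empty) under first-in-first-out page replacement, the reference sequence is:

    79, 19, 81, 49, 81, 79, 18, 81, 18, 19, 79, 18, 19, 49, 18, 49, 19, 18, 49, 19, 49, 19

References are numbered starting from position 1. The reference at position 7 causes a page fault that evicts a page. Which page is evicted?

79

pos 1: 79: fault, frames (79)
pos 2: 19: fault, frames (79 19)
pos 3: 81: fault, frames (79 19 81)
pos 4: 49: fault, frames (79 19 81 49)
pos 5: 81: hit
pos 6: 79: hit
pos 7: 18: fault, evict 79, frames (19 81 49 18)
At position 7, page 79 is evicted.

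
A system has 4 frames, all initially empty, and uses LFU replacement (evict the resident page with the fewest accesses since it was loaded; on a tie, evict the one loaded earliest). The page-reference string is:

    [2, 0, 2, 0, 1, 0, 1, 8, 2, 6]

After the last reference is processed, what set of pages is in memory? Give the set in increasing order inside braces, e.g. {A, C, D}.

2 -> fault, frames [2]
0 -> fault, frames [2, 0]
2 -> hit
0 -> hit
1 -> fault, frames [2, 0, 1]
0 -> hit
1 -> hit
8 -> fault, frames [2, 0, 1, 8]
2 -> hit
6 -> fault, evict 8, frames [2, 0, 1, 6]

{0, 1, 2, 6}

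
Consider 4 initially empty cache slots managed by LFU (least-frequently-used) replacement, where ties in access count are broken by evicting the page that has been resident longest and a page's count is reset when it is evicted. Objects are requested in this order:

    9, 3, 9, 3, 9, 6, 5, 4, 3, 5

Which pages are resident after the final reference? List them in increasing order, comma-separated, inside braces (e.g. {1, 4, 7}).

9: fault, frames (9)
3: fault, frames (9 3)
9: hit
3: hit
9: hit
6: fault, frames (9 3 6)
5: fault, frames (9 3 6 5)
4: fault, evict 6, frames (9 3 5 4)
3: hit
5: hit

{3, 4, 5, 9}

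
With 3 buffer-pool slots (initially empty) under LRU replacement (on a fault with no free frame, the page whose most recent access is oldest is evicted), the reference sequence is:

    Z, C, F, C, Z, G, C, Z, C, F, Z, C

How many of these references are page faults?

Z → fault, frames (Z)
C → fault, frames (Z C)
F → fault, frames (Z C F)
C → hit
Z → hit
G → fault, evict F, frames (C Z G)
C → hit
Z → hit
C → hit
F → fault, evict G, frames (Z C F)
Z → hit
C → hit
Page faults: 5.

5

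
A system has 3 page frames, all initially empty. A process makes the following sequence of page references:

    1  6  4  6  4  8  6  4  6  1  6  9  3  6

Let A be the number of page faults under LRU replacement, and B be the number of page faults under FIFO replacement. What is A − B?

-1

Under LRU: F F F . . F . . . F . F F . → 7 faults.
Under FIFO: F F F . . F . . . F F F F . → 8 faults.
A − B = 7 − 8 = -1.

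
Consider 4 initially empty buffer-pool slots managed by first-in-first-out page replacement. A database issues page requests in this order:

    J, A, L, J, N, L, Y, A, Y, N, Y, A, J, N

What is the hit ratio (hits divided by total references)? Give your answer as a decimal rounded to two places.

J: fault, frames (J)
A: fault, frames (J A)
L: fault, frames (J A L)
J: hit
N: fault, frames (J A L N)
L: hit
Y: fault, evict J, frames (A L N Y)
A: hit
Y: hit
N: hit
Y: hit
A: hit
J: fault, evict A, frames (L N Y J)
N: hit
Hits: 8 of 14 references → 8/14 = 0.5714.

0.57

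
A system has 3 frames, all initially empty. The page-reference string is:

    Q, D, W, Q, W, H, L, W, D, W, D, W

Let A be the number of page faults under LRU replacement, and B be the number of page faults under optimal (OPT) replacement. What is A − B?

1

Under LRU: F F F . . F F . F . . . → 6 faults.
Under OPT: F F F . . F F . . . . . → 5 faults.
A − B = 6 − 5 = 1.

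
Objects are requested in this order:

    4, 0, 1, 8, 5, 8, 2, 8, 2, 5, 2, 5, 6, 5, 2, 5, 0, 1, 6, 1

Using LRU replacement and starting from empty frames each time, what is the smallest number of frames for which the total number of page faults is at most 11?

f=1: 20 faults
f=2: 12 faults
f=3: 10 faults
f=4: 10 faults
f=5: 9 faults
f=6: 7 faults
f=7: 7 faults
Smallest f with faults ≤ 11 is 3.

3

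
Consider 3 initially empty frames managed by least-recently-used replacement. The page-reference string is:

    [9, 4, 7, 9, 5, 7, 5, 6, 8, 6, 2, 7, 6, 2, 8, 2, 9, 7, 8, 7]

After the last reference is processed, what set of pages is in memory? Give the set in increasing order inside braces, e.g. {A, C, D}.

{7, 8, 9}

9: fault, frames (9)
4: fault, frames (9 4)
7: fault, frames (9 4 7)
9: hit
5: fault, evict 4, frames (7 9 5)
7: hit
5: hit
6: fault, evict 9, frames (7 5 6)
8: fault, evict 7, frames (5 6 8)
6: hit
2: fault, evict 5, frames (8 6 2)
7: fault, evict 8, frames (6 2 7)
6: hit
2: hit
8: fault, evict 7, frames (6 2 8)
2: hit
9: fault, evict 6, frames (8 2 9)
7: fault, evict 8, frames (2 9 7)
8: fault, evict 2, frames (9 7 8)
7: hit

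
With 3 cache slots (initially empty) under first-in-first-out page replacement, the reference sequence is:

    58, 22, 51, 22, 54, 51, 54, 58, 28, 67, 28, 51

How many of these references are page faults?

58: miss, frames {58}
22: miss, frames {58,22}
51: miss, frames {58,22,51}
22: hit
54: miss, evict 58, frames {22,51,54}
51: hit
54: hit
58: miss, evict 22, frames {51,54,58}
28: miss, evict 51, frames {54,58,28}
67: miss, evict 54, frames {58,28,67}
28: hit
51: miss, evict 58, frames {28,67,51}
Page faults: 8.

8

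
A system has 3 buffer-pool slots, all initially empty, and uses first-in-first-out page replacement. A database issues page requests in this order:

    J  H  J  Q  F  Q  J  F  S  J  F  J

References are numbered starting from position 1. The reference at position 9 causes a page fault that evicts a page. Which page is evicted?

Q

pos 1: J -> miss, frames (J)
pos 2: H -> miss, frames (J H)
pos 3: J -> hit
pos 4: Q -> miss, frames (J H Q)
pos 5: F -> miss, evict J, frames (H Q F)
pos 6: Q -> hit
pos 7: J -> miss, evict H, frames (Q F J)
pos 8: F -> hit
pos 9: S -> miss, evict Q, frames (F J S)
At position 9, page Q is evicted.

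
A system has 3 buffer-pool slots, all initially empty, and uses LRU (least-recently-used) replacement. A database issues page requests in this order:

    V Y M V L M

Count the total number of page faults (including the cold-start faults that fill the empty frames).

4

V → miss, frames {V}
Y → miss, frames {V,Y}
M → miss, frames {V,Y,M}
V → hit
L → miss, evict Y, frames {M,V,L}
M → hit
Page faults: 4.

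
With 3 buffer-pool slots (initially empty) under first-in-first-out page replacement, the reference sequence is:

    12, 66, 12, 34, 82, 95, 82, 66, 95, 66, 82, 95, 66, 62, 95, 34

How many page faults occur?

8

12 → miss, frames (12)
66 → miss, frames (12 66)
12 → hit
34 → miss, frames (12 66 34)
82 → miss, evict 12, frames (66 34 82)
95 → miss, evict 66, frames (34 82 95)
82 → hit
66 → miss, evict 34, frames (82 95 66)
95 → hit
66 → hit
82 → hit
95 → hit
66 → hit
62 → miss, evict 82, frames (95 66 62)
95 → hit
34 → miss, evict 95, frames (66 62 34)
Page faults: 8.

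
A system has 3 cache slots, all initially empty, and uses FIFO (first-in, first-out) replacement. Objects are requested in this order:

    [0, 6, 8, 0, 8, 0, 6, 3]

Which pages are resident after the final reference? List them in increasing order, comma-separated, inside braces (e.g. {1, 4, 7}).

{3, 6, 8}

0 -> miss, frames [0]
6 -> miss, frames [0, 6]
8 -> miss, frames [0, 6, 8]
0 -> hit
8 -> hit
0 -> hit
6 -> hit
3 -> miss, evict 0, frames [6, 8, 3]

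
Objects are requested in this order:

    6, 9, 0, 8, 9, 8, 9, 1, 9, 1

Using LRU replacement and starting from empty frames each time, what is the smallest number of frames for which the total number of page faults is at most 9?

f=1: 10 faults
f=2: 6 faults
f=3: 5 faults
f=4: 5 faults
f=5: 5 faults
Smallest f with faults ≤ 9 is 2.

2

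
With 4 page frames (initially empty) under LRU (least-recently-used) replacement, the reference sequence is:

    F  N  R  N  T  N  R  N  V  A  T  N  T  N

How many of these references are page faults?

F -> fault, frames (F)
N -> fault, frames (F N)
R -> fault, frames (F N R)
N -> hit
T -> fault, frames (F R N T)
N -> hit
R -> hit
N -> hit
V -> fault, evict F, frames (T R N V)
A -> fault, evict T, frames (R N V A)
T -> fault, evict R, frames (N V A T)
N -> hit
T -> hit
N -> hit
Page faults: 7.

7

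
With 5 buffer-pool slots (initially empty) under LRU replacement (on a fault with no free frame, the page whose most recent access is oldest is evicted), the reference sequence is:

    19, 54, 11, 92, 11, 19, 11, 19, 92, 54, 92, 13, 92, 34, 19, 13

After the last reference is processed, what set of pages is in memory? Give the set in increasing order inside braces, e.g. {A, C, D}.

{13, 19, 34, 54, 92}

19: miss, frames [19]
54: miss, frames [19, 54]
11: miss, frames [19, 54, 11]
92: miss, frames [19, 54, 11, 92]
11: hit
19: hit
11: hit
19: hit
92: hit
54: hit
92: hit
13: miss, frames [11, 19, 54, 92, 13]
92: hit
34: miss, evict 11, frames [19, 54, 13, 92, 34]
19: hit
13: hit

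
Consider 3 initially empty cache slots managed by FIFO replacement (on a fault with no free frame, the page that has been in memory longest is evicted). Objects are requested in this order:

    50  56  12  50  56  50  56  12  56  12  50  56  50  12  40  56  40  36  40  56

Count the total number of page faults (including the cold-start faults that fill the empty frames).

50: fault, frames {50}
56: fault, frames {50,56}
12: fault, frames {50,56,12}
50: hit
56: hit
50: hit
56: hit
12: hit
56: hit
12: hit
50: hit
56: hit
50: hit
12: hit
40: fault, evict 50, frames {56,12,40}
56: hit
40: hit
36: fault, evict 56, frames {12,40,36}
40: hit
56: fault, evict 12, frames {40,36,56}
Page faults: 6.

6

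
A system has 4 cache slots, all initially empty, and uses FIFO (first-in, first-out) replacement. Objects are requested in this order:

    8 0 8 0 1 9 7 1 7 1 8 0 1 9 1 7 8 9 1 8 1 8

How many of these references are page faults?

11

8 -> miss, frames [8]
0 -> miss, frames [8, 0]
8 -> hit
0 -> hit
1 -> miss, frames [8, 0, 1]
9 -> miss, frames [8, 0, 1, 9]
7 -> miss, evict 8, frames [0, 1, 9, 7]
1 -> hit
7 -> hit
1 -> hit
8 -> miss, evict 0, frames [1, 9, 7, 8]
0 -> miss, evict 1, frames [9, 7, 8, 0]
1 -> miss, evict 9, frames [7, 8, 0, 1]
9 -> miss, evict 7, frames [8, 0, 1, 9]
1 -> hit
7 -> miss, evict 8, frames [0, 1, 9, 7]
8 -> miss, evict 0, frames [1, 9, 7, 8]
9 -> hit
1 -> hit
8 -> hit
1 -> hit
8 -> hit
Page faults: 11.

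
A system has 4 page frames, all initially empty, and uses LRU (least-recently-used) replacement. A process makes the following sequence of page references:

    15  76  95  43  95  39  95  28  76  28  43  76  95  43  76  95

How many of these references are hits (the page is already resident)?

8

15 → fault, frames [15]
76 → fault, frames [15, 76]
95 → fault, frames [15, 76, 95]
43 → fault, frames [15, 76, 95, 43]
95 → hit
39 → fault, evict 15, frames [76, 43, 95, 39]
95 → hit
28 → fault, evict 76, frames [43, 39, 95, 28]
76 → fault, evict 43, frames [39, 95, 28, 76]
28 → hit
43 → fault, evict 39, frames [95, 76, 28, 43]
76 → hit
95 → hit
43 → hit
76 → hit
95 → hit
Hits: 8.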